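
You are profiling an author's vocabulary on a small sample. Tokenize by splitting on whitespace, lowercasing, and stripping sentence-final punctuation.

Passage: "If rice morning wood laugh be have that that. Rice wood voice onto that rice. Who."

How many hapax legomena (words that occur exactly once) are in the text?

8

Frequencies: rice:3, that:3, wood:2, if:1, morning:1, laugh:1, be:1, have:1, voice:1, onto:1, who:1
Hapax (freq=1): be, have, if, laugh, morning, onto, voice, who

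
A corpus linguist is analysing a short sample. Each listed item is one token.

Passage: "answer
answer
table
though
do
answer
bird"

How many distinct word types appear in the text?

Distinct types: {answer, bird, do, table, though}
V = 5

5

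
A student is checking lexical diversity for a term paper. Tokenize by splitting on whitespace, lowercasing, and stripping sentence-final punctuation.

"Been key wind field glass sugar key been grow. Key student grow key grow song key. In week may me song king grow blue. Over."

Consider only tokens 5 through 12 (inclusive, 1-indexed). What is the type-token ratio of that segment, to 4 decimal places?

0.7500

Segment tokens 5–12: glass, sugar, key, been, grow, key, student, grow
Segment N = 8, segment V = 6.
TTR = 6 / 8 = 0.7500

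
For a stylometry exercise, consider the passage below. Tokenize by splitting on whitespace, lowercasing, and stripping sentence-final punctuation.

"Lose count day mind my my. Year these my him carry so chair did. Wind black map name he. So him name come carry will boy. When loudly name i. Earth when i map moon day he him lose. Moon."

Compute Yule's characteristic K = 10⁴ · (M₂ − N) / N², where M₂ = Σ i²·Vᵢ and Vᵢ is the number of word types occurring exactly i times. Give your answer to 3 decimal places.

Frequencies: my:3, him:3, name:3, lose:2, day:2, carry:2, so:2, map:2, he:2, when:2, i:2, moon:2, count:1, mind:1, year:1, these:1, chair:1, did:1, wind:1, black:1, … (5 more, each freq 1)
N = 40. Frequency spectrum: V_1=13, V_2=9, V_3=3
M₂ = 1²·13 + 2²·9 + 3²·3 = 76
K = 10000 × (76 − 40) / 40² = 225.000

225.000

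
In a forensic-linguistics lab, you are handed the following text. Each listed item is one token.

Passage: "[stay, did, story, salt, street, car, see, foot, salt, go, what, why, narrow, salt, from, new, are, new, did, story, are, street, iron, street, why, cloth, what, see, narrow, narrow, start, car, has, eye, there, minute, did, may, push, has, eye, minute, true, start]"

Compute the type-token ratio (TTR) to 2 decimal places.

0.57

N = 44 tokens, V = 25 types.
TTR = V / N = 25 / 44 = 0.57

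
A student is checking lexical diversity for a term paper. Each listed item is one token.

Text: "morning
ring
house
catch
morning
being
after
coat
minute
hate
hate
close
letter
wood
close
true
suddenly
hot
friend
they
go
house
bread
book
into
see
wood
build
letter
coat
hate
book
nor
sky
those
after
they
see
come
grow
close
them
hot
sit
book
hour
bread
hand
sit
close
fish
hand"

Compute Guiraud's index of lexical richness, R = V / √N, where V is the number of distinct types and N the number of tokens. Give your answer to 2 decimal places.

N = 52, V = 33.
√N = 7.211103
R = 33 / 7.211103 = 4.58

4.58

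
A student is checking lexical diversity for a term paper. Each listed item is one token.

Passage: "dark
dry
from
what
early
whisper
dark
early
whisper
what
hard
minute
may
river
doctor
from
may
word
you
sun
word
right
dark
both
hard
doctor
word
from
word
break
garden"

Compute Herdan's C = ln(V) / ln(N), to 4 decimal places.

N = 31, V = 18.
ln(V) = 2.890372, ln(N) = 3.433987
C = 2.890372 / 3.433987 = 0.8417

0.8417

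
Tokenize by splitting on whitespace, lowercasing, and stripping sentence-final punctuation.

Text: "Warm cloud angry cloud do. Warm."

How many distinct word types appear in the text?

4

Distinct types: {angry, cloud, do, warm}
V = 4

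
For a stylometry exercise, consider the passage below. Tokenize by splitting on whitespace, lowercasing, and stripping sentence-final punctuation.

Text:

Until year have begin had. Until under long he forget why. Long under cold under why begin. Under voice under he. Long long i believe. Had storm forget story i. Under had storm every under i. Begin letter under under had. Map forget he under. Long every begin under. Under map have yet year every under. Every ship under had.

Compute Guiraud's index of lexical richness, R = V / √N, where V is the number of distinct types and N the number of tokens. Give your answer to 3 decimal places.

2.711

N = 60, V = 21.
√N = 7.745967
R = 21 / 7.745967 = 2.711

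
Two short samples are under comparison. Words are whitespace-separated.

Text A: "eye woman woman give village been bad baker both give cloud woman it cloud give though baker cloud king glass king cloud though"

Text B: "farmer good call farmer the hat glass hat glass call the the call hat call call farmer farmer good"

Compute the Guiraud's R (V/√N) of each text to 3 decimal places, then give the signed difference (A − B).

A: V=13, N=23, R=2.711
B: V=6, N=19, R=1.376
Difference = 2.711 − 1.376 = 1.335

1.335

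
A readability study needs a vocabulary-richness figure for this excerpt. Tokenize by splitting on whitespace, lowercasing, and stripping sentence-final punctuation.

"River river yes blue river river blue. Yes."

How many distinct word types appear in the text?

Distinct types: {blue, river, yes}
V = 3

3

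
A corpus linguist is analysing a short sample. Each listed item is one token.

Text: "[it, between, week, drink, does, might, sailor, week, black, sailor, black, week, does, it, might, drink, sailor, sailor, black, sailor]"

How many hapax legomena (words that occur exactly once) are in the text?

Frequencies: sailor:5, week:3, black:3, it:2, drink:2, does:2, might:2, between:1
Hapax (freq=1): between

1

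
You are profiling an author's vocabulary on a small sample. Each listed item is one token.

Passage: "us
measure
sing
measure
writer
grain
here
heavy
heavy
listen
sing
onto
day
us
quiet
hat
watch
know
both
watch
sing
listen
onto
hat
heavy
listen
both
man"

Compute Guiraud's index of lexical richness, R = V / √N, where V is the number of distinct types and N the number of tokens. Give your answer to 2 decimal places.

N = 28, V = 16.
√N = 5.291503
R = 16 / 5.291503 = 3.02

3.02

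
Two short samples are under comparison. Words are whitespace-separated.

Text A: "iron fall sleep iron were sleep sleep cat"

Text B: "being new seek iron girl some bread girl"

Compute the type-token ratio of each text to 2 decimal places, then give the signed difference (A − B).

TTR(A) = 5/8 = 0.63
TTR(B) = 7/8 = 0.88
Difference = 0.63 − 0.88 = -0.25

-0.25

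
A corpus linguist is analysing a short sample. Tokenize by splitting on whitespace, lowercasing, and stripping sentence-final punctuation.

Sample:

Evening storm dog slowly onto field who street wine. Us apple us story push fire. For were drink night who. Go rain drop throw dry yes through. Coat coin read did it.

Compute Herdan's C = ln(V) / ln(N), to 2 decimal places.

0.98

N = 32, V = 30.
ln(V) = 3.401197, ln(N) = 3.465736
C = 3.401197 / 3.465736 = 0.98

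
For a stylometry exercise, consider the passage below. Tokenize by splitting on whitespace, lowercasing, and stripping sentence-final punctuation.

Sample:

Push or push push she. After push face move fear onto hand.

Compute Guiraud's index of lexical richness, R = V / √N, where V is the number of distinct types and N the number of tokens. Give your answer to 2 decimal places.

2.60

N = 12, V = 9.
√N = 3.464102
R = 9 / 3.464102 = 2.60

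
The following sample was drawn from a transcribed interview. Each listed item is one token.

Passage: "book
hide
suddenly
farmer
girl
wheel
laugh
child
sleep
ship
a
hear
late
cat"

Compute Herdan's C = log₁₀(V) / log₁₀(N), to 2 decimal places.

1.00

N = 14, V = 14.
log₁₀(V) = 1.146128, log₁₀(N) = 1.146128
C = 1.146128 / 1.146128 = 1.00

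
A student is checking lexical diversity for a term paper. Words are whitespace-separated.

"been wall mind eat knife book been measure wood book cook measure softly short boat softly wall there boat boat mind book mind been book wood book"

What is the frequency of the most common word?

Frequencies: book:5, been:3, mind:3, boat:3, wall:2, measure:2, wood:2, softly:2, eat:1, knife:1, cook:1, short:1, there:1
Most common: 'book' with frequency 5.

5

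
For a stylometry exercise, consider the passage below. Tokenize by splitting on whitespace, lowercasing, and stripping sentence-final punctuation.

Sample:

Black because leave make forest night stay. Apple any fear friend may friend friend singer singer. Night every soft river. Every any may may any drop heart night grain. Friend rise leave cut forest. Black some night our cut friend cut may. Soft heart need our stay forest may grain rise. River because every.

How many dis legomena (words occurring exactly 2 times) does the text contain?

Frequencies: friend:5, may:5, night:4, forest:3, any:3, every:3, cut:3, black:2, because:2, leave:2, stay:2, singer:2, soft:2, river:2, heart:2, grain:2, rise:2, our:2, make:1, apple:1, … (4 more, each freq 1)
Words with frequency 2: because, black, grain, heart, leave, our, rise, river, singer, soft, stay

11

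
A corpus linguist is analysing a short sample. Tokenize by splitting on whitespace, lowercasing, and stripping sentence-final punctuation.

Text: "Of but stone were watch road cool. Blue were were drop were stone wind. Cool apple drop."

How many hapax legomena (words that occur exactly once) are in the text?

7

Frequencies: were:4, stone:2, cool:2, drop:2, of:1, but:1, watch:1, road:1, blue:1, wind:1, apple:1
Hapax (freq=1): apple, blue, but, of, road, watch, wind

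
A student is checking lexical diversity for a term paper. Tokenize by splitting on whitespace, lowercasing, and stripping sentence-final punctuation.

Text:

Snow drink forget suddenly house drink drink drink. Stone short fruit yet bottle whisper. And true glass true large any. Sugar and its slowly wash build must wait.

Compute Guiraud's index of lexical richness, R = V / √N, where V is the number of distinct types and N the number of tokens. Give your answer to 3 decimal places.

4.347

N = 28, V = 23.
√N = 5.291503
R = 23 / 5.291503 = 4.347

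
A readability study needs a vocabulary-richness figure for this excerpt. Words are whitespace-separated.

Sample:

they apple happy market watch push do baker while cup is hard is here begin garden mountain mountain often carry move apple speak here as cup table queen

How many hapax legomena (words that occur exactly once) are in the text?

Frequencies: apple:2, cup:2, is:2, here:2, mountain:2, they:1, happy:1, market:1, watch:1, push:1, do:1, baker:1, while:1, hard:1, begin:1, garden:1, often:1, carry:1, move:1, speak:1, … (3 more, each freq 1)
Hapax (freq=1): as, baker, begin, carry, do, garden, happy, hard, market, move, often, push, queen, speak, table, they, watch, while

18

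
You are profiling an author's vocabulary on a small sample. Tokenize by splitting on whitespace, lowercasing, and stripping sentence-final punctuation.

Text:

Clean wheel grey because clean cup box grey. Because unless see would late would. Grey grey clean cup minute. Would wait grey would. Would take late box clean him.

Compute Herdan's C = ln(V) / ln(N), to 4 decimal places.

N = 29, V = 14.
ln(V) = 2.639057, ln(N) = 3.367296
C = 2.639057 / 3.367296 = 0.7837

0.7837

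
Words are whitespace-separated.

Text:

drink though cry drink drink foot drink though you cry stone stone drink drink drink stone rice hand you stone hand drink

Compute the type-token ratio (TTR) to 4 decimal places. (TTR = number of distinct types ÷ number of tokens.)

0.3636

N = 22 tokens, V = 8 types.
TTR = V / N = 8 / 22 = 0.3636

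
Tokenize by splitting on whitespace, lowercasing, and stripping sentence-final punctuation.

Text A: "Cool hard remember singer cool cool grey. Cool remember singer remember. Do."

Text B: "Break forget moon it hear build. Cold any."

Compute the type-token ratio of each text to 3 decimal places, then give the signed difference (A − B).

-0.500

TTR(A) = 6/12 = 0.500
TTR(B) = 8/8 = 1.000
Difference = 0.500 − 1.000 = -0.500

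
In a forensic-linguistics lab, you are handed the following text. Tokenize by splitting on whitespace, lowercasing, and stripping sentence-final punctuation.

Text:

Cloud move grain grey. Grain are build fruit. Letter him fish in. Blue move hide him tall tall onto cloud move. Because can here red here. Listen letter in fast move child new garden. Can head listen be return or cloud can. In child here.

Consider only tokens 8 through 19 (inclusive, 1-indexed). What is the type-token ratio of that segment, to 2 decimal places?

0.83

Segment tokens 8–19: fruit, letter, him, fish, in, blue, move, hide, him, tall, tall, onto
Segment N = 12, segment V = 10.
TTR = 10 / 12 = 0.83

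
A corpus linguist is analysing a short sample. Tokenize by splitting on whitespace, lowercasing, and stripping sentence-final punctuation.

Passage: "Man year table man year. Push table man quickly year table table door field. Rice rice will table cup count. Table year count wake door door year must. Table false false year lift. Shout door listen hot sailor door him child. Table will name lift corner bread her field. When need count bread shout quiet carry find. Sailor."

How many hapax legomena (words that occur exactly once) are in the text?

17

Frequencies: table:8, year:6, door:5, man:3, count:3, field:2, rice:2, will:2, false:2, lift:2, shout:2, sailor:2, bread:2, push:1, quickly:1, cup:1, wake:1, must:1, listen:1, hot:1, … (10 more, each freq 1)
Hapax (freq=1): carry, child, corner, cup, find, her, him, hot, listen, must, name, need, push, quickly, quiet, wake, when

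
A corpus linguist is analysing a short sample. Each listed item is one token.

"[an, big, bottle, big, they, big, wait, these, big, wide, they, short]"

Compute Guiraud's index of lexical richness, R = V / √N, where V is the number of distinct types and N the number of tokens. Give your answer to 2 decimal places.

2.31

N = 12, V = 8.
√N = 3.464102
R = 8 / 3.464102 = 2.31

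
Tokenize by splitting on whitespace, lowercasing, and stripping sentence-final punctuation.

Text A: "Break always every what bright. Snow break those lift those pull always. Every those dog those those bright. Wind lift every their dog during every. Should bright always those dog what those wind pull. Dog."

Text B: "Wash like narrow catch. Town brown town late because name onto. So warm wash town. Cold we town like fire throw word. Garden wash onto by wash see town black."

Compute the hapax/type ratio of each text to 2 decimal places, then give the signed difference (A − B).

-0.52

A: hapax=4, V=14, ratio=0.29
B: hapax=17, V=21, ratio=0.81
Difference = 0.29 − 0.81 = -0.52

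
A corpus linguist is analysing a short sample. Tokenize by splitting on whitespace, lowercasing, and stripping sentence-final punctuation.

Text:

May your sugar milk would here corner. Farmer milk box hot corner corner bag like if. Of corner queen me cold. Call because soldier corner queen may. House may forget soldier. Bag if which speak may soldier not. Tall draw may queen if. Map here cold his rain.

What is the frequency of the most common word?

5

Frequencies: may:5, corner:5, if:3, queen:3, soldier:3, milk:2, here:2, bag:2, cold:2, your:1, sugar:1, would:1, farmer:1, box:1, hot:1, like:1, of:1, me:1, call:1, because:1, … (10 more, each freq 1)
Most common: 'may' with frequency 5.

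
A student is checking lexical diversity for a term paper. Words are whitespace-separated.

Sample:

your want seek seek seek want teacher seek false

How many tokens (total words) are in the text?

9

Tokens: your, want, seek, seek, seek, want, teacher, seek, false
N = 9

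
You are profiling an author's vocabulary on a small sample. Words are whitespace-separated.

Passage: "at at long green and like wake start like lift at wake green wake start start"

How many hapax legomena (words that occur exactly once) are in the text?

3

Frequencies: at:3, wake:3, start:3, green:2, like:2, long:1, and:1, lift:1
Hapax (freq=1): and, lift, long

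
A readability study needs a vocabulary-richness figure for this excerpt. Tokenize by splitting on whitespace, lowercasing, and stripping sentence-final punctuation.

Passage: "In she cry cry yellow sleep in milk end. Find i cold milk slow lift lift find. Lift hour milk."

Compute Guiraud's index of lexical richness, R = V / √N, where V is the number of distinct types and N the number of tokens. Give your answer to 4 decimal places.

N = 20, V = 13.
√N = 4.472136
R = 13 / 4.472136 = 2.9069

2.9069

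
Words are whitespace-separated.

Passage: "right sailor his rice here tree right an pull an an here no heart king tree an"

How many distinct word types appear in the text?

11

Distinct types: {an, heart, here, his, king, no, pull, rice, right, sailor, tree}
V = 11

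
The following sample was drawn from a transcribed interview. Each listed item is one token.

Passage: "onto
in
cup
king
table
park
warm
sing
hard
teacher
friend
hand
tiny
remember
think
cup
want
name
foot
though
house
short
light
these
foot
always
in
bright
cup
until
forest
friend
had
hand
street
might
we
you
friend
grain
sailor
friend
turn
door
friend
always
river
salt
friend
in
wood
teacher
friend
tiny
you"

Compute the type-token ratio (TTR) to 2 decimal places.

N = 55 tokens, V = 39 types.
TTR = V / N = 39 / 55 = 0.71

0.71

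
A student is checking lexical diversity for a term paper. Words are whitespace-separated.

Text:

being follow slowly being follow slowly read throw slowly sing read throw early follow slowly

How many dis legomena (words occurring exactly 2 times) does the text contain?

3

Frequencies: slowly:4, follow:3, being:2, read:2, throw:2, sing:1, early:1
Words with frequency 2: being, read, throw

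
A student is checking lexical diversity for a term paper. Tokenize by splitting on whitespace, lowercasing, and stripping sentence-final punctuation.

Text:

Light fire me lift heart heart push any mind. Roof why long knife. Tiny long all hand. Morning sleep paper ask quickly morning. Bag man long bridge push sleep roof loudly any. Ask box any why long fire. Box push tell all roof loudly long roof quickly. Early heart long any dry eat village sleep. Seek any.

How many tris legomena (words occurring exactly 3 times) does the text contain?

Frequencies: long:6, any:5, roof:4, heart:3, push:3, sleep:3, fire:2, why:2, all:2, morning:2, ask:2, quickly:2, loudly:2, box:2, light:1, me:1, lift:1, mind:1, knife:1, tiny:1, … (11 more, each freq 1)
Words with frequency 3: heart, push, sleep

3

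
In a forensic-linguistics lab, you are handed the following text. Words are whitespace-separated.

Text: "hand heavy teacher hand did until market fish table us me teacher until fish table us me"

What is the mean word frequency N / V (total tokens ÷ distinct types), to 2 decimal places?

1.70

N = 17 tokens, V = 10 types.
Mean frequency = N / V = 17 / 10 = 1.70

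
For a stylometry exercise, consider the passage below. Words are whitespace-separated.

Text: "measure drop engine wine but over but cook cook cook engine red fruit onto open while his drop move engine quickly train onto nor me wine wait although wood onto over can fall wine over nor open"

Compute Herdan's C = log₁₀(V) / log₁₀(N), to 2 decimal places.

N = 37, V = 23.
log₁₀(V) = 1.361728, log₁₀(N) = 1.568202
C = 1.361728 / 1.568202 = 0.87

0.87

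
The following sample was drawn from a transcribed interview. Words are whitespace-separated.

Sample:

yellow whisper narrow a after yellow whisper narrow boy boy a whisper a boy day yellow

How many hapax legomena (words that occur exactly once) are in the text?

Frequencies: yellow:3, whisper:3, a:3, boy:3, narrow:2, after:1, day:1
Hapax (freq=1): after, day

2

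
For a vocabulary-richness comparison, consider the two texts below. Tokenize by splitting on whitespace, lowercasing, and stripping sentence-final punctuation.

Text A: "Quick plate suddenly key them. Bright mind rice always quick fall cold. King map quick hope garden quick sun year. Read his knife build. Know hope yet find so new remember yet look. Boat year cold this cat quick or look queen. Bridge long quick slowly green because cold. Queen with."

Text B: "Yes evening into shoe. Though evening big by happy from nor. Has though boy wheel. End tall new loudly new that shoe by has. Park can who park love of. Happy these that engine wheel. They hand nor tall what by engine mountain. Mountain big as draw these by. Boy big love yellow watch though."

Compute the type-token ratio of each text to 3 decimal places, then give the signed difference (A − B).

TTR(A) = 39/51 = 0.765
TTR(B) = 33/55 = 0.600
Difference = 0.765 − 0.600 = 0.165

0.165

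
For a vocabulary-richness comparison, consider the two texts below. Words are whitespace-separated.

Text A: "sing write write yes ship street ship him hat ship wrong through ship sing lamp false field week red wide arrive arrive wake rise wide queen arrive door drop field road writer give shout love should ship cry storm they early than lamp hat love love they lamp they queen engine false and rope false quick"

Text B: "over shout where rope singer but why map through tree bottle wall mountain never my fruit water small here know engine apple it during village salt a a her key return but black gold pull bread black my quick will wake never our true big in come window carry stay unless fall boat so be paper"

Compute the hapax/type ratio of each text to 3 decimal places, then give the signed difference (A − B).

-0.235

A: hapax=24, V=36, ratio=0.667
B: hapax=46, V=51, ratio=0.902
Difference = 0.667 − 0.902 = -0.235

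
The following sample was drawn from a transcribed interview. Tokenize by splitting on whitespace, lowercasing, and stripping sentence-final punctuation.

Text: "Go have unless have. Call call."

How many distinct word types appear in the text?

4

Distinct types: {call, go, have, unless}
V = 4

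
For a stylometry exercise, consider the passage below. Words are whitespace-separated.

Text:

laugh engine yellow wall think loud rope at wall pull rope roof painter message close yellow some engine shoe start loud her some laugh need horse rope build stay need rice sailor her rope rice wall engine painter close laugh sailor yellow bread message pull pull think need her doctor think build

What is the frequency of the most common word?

4

Frequencies: rope:4, laugh:3, engine:3, yellow:3, wall:3, think:3, pull:3, her:3, need:3, loud:2, painter:2, message:2, close:2, some:2, build:2, rice:2, sailor:2, at:1, roof:1, shoe:1, … (5 more, each freq 1)
Most common: 'rope' with frequency 4.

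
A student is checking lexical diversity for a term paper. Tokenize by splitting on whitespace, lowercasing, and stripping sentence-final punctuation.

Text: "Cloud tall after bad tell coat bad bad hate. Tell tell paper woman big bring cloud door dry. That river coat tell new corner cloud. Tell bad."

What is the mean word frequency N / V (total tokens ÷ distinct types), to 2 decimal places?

1.59

N = 27 tokens, V = 17 types.
Mean frequency = N / V = 27 / 17 = 1.59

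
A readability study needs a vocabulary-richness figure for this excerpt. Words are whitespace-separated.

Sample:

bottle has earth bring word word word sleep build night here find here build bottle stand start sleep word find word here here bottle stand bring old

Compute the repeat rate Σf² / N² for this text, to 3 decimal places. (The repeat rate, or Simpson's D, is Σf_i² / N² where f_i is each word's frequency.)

0.103

Frequencies: word:5, here:4, bottle:3, bring:2, sleep:2, build:2, find:2, stand:2, has:1, earth:1, night:1, start:1, old:1
Σf² = 75; N² = 729
Repeat rate = 75 / 729 = 0.103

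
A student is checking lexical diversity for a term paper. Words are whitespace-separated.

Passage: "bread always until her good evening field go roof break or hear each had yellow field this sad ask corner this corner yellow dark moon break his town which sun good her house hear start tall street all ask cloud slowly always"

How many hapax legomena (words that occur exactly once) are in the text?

Frequencies: always:2, her:2, good:2, field:2, break:2, hear:2, yellow:2, this:2, ask:2, corner:2, bread:1, until:1, evening:1, go:1, roof:1, or:1, each:1, had:1, sad:1, dark:1, … (12 more, each freq 1)
Hapax (freq=1): all, bread, cloud, dark, each, evening, go, had, his, house, moon, or, roof, sad, slowly, start, street, sun, tall, town, until, which

22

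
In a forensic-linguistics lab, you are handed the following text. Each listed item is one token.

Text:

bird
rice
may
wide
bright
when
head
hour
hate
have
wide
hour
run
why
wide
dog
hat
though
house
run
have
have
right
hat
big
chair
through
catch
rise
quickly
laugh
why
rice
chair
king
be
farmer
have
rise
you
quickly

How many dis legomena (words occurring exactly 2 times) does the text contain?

8

Frequencies: have:4, wide:3, rice:2, hour:2, run:2, why:2, hat:2, chair:2, rise:2, quickly:2, bird:1, may:1, bright:1, when:1, head:1, hate:1, dog:1, though:1, house:1, right:1, … (8 more, each freq 1)
Words with frequency 2: chair, hat, hour, quickly, rice, rise, run, why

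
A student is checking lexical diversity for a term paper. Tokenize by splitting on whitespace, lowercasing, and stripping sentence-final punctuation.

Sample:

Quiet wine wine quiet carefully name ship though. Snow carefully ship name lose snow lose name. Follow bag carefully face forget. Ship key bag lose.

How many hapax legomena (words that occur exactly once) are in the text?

Frequencies: carefully:3, name:3, ship:3, lose:3, quiet:2, wine:2, snow:2, bag:2, though:1, follow:1, face:1, forget:1, key:1
Hapax (freq=1): face, follow, forget, key, though

5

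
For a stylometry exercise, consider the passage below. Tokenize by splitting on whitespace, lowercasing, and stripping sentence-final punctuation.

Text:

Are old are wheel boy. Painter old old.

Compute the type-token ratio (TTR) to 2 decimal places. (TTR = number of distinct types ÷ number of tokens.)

0.63

N = 8 tokens, V = 5 types.
TTR = V / N = 5 / 8 = 0.63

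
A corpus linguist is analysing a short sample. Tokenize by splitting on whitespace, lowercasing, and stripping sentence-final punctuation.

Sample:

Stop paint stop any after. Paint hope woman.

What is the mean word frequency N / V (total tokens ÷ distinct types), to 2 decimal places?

N = 8 tokens, V = 6 types.
Mean frequency = N / V = 8 / 6 = 1.33

1.33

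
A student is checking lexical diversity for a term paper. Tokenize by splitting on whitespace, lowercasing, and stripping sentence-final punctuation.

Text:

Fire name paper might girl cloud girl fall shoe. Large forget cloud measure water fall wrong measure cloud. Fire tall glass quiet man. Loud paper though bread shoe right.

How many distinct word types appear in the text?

21

Distinct types: {bread, cloud, fall, fire, forget, girl, glass, large, loud, man, measure, might, name, paper, quiet, right, shoe, tall, though, water, wrong}
V = 21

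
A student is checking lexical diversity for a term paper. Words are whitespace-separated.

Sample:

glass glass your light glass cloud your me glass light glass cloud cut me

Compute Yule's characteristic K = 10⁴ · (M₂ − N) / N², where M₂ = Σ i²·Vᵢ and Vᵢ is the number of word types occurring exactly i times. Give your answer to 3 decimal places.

Frequencies: glass:5, your:2, light:2, cloud:2, me:2, cut:1
N = 14. Frequency spectrum: V_1=1, V_2=4, V_5=1
M₂ = 1²·1 + 2²·4 + 5²·1 = 42
K = 10000 × (42 − 14) / 14² = 1428.571

1428.571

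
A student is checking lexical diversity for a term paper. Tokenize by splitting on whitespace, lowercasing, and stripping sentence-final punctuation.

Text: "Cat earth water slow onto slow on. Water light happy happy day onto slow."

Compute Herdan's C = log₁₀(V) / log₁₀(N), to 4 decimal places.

N = 14, V = 9.
log₁₀(V) = 0.954243, log₁₀(N) = 1.146128
C = 0.954243 / 1.146128 = 0.8326

0.8326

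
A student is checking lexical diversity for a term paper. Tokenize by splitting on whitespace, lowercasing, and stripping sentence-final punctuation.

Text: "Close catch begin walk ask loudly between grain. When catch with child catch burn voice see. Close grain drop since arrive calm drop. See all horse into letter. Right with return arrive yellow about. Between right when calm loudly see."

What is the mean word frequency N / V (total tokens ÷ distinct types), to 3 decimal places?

N = 40 tokens, V = 26 types.
Mean frequency = N / V = 40 / 26 = 1.538

1.538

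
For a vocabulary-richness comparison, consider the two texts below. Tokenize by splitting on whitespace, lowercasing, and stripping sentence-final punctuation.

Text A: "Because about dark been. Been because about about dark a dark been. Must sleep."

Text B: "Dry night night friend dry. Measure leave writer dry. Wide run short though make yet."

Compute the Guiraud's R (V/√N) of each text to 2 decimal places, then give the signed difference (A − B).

-1.23

A: V=7, N=14, R=1.87
B: V=12, N=15, R=3.10
Difference = 1.87 − 3.10 = -1.23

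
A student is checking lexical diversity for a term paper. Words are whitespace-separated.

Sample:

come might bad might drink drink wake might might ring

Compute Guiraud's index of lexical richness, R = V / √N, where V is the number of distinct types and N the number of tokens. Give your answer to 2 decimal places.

N = 10, V = 6.
√N = 3.162278
R = 6 / 3.162278 = 1.90

1.90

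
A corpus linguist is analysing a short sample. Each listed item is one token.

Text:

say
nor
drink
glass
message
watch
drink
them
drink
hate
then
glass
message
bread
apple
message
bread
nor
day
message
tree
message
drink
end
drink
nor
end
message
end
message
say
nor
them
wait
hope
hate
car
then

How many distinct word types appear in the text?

Distinct types: {apple, bread, car, day, drink, end, glass, hate, hope, message, nor, say, them, then, tree, wait, watch}
V = 17

17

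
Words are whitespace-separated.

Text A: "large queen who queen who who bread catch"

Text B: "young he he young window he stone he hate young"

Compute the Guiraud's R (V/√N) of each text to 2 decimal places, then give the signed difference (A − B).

0.19

A: V=5, N=8, R=1.77
B: V=5, N=10, R=1.58
Difference = 1.77 − 1.58 = 0.19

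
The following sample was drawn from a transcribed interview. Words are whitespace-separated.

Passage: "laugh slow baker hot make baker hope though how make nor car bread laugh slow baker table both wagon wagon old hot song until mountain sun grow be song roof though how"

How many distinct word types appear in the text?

22

Distinct types: {baker, be, both, bread, car, grow, hope, hot, how, laugh, make, mountain, nor, old, roof, slow, song, sun, table, though, until, wagon}
V = 22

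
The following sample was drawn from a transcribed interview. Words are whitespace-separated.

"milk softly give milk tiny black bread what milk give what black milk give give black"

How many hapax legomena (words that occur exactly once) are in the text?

Frequencies: milk:4, give:4, black:3, what:2, softly:1, tiny:1, bread:1
Hapax (freq=1): bread, softly, tiny

3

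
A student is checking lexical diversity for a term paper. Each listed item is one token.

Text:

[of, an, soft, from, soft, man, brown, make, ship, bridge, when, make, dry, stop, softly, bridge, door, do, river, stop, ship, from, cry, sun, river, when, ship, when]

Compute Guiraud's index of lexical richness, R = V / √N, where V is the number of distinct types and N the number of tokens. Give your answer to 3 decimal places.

N = 28, V = 18.
√N = 5.291503
R = 18 / 5.291503 = 3.402

3.402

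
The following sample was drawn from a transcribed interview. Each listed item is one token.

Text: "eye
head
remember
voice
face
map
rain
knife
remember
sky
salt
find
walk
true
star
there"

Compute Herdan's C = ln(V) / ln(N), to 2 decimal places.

N = 16, V = 15.
ln(V) = 2.708050, ln(N) = 2.772589
C = 2.708050 / 2.772589 = 0.98

0.98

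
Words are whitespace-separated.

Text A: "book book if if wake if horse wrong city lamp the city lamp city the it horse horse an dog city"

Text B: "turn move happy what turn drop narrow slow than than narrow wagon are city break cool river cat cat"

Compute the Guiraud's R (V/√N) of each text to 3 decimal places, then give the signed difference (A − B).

-1.041

A: V=11, N=21, R=2.400
B: V=15, N=19, R=3.441
Difference = 2.400 − 3.441 = -1.041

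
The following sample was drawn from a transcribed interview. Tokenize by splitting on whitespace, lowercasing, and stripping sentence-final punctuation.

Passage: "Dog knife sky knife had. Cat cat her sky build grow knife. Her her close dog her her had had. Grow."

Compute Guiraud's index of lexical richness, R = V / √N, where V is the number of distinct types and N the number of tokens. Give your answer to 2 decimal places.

1.96

N = 21, V = 9.
√N = 4.582576
R = 9 / 4.582576 = 1.96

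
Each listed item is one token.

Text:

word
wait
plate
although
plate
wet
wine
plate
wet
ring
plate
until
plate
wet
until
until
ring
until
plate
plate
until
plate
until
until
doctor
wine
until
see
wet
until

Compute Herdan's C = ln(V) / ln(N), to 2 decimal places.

0.68

N = 30, V = 10.
ln(V) = 2.302585, ln(N) = 3.401197
C = 2.302585 / 3.401197 = 0.68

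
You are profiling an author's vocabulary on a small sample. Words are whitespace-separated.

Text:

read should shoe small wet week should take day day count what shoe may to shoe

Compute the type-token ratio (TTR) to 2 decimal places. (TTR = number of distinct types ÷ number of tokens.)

0.75

N = 16 tokens, V = 12 types.
TTR = V / N = 12 / 16 = 0.75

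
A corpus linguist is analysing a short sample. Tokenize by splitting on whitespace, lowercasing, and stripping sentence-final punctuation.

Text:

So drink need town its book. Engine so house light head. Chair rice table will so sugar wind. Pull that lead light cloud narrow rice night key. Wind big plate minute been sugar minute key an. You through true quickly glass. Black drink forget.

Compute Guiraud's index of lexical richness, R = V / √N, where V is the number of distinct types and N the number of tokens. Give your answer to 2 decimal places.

5.28

N = 44, V = 35.
√N = 6.633250
R = 35 / 6.633250 = 5.28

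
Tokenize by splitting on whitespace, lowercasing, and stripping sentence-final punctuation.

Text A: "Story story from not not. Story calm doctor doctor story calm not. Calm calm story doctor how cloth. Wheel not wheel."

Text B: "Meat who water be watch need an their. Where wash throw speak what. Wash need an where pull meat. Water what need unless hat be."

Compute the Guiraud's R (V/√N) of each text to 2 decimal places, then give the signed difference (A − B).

-1.45

A: V=8, N=21, R=1.75
B: V=16, N=25, R=3.20
Difference = 1.75 − 3.20 = -1.45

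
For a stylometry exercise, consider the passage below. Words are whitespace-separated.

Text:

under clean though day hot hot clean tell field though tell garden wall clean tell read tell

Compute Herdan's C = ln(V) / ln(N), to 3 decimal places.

N = 17, V = 10.
ln(V) = 2.302585, ln(N) = 2.833213
C = 2.302585 / 2.833213 = 0.813

0.813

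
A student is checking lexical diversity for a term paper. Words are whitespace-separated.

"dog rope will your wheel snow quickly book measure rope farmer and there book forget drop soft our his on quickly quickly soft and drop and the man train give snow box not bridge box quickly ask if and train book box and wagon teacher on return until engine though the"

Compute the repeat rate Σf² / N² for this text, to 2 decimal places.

Frequencies: and:5, quickly:4, book:3, box:3, rope:2, snow:2, drop:2, soft:2, on:2, the:2, train:2, dog:1, will:1, your:1, wheel:1, measure:1, farmer:1, there:1, forget:1, our:1, … (13 more, each freq 1)
Σf² = 109; N² = 2601
Repeat rate = 109 / 2601 = 0.04

0.04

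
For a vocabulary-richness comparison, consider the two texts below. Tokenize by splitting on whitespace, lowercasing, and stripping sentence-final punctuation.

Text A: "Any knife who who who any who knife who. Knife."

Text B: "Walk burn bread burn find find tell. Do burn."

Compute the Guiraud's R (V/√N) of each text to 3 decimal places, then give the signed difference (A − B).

A: V=3, N=10, R=0.949
B: V=6, N=9, R=2.000
Difference = 0.949 − 2.000 = -1.051

-1.051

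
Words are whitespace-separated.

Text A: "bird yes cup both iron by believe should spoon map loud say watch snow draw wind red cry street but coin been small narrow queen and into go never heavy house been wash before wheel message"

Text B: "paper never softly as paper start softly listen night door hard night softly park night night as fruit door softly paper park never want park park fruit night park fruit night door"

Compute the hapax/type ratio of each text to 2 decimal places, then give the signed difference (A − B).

A: hapax=34, V=35, ratio=0.97
B: hapax=4, V=12, ratio=0.33
Difference = 0.97 − 0.33 = 0.64

0.64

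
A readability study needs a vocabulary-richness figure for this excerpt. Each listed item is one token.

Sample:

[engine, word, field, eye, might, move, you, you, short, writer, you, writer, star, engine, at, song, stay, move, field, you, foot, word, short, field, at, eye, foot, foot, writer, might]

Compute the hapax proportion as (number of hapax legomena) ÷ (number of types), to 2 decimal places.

0.21

Frequencies: you:4, field:3, writer:3, foot:3, engine:2, word:2, eye:2, might:2, move:2, short:2, at:2, star:1, song:1, stay:1
Hapax count = 3; type count = 14.
Ratio = 3 / 14 = 0.21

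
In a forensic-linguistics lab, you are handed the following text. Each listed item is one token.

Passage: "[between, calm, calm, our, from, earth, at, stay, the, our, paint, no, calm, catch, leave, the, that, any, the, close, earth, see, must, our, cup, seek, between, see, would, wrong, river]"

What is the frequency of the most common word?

3

Frequencies: calm:3, our:3, the:3, between:2, earth:2, see:2, from:1, at:1, stay:1, paint:1, no:1, catch:1, leave:1, that:1, any:1, close:1, must:1, cup:1, seek:1, would:1, … (2 more, each freq 1)
Most common: 'calm' with frequency 3.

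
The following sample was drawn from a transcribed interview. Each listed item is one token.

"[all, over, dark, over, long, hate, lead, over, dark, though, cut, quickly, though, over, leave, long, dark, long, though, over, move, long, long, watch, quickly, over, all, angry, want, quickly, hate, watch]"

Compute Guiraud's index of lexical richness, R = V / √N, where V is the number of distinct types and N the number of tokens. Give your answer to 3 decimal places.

N = 32, V = 14.
√N = 5.656854
R = 14 / 5.656854 = 2.475

2.475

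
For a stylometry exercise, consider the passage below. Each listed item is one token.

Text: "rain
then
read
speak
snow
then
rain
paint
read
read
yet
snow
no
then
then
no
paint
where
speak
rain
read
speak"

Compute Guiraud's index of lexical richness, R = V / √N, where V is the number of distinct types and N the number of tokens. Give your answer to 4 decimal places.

N = 22, V = 9.
√N = 4.690416
R = 9 / 4.690416 = 1.9188

1.9188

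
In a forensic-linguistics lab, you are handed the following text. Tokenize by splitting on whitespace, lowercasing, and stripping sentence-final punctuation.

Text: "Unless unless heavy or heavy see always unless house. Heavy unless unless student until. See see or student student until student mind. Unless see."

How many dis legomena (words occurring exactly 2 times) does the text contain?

2

Frequencies: unless:6, see:4, student:4, heavy:3, or:2, until:2, always:1, house:1, mind:1
Words with frequency 2: or, until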